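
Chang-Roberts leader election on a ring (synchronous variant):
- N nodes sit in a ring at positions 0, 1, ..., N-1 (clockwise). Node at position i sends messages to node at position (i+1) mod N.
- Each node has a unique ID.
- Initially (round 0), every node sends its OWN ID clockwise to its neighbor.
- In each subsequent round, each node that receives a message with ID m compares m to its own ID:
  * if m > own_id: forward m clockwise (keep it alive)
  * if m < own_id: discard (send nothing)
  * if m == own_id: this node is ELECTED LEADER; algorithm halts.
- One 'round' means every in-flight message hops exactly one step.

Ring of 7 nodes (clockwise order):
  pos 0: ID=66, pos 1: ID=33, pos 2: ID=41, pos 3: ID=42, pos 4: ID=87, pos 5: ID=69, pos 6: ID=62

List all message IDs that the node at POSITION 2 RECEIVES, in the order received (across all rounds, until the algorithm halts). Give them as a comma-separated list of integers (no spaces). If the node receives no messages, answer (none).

Answer: 33,66,69,87

Derivation:
Round 1: pos1(id33) recv 66: fwd; pos2(id41) recv 33: drop; pos3(id42) recv 41: drop; pos4(id87) recv 42: drop; pos5(id69) recv 87: fwd; pos6(id62) recv 69: fwd; pos0(id66) recv 62: drop
Round 2: pos2(id41) recv 66: fwd; pos6(id62) recv 87: fwd; pos0(id66) recv 69: fwd
Round 3: pos3(id42) recv 66: fwd; pos0(id66) recv 87: fwd; pos1(id33) recv 69: fwd
Round 4: pos4(id87) recv 66: drop; pos1(id33) recv 87: fwd; pos2(id41) recv 69: fwd
Round 5: pos2(id41) recv 87: fwd; pos3(id42) recv 69: fwd
Round 6: pos3(id42) recv 87: fwd; pos4(id87) recv 69: drop
Round 7: pos4(id87) recv 87: ELECTED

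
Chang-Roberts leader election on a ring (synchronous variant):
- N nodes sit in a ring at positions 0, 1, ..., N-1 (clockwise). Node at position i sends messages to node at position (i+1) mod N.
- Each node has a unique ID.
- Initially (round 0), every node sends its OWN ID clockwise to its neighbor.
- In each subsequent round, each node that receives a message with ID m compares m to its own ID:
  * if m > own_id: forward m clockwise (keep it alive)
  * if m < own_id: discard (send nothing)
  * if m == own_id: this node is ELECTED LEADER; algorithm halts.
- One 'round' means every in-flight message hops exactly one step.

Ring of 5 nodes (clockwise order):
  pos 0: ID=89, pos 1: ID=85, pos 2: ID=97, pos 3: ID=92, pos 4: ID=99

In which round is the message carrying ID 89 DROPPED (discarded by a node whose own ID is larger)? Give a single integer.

Answer: 2

Derivation:
Round 1: pos1(id85) recv 89: fwd; pos2(id97) recv 85: drop; pos3(id92) recv 97: fwd; pos4(id99) recv 92: drop; pos0(id89) recv 99: fwd
Round 2: pos2(id97) recv 89: drop; pos4(id99) recv 97: drop; pos1(id85) recv 99: fwd
Round 3: pos2(id97) recv 99: fwd
Round 4: pos3(id92) recv 99: fwd
Round 5: pos4(id99) recv 99: ELECTED
Message ID 89 originates at pos 0; dropped at pos 2 in round 2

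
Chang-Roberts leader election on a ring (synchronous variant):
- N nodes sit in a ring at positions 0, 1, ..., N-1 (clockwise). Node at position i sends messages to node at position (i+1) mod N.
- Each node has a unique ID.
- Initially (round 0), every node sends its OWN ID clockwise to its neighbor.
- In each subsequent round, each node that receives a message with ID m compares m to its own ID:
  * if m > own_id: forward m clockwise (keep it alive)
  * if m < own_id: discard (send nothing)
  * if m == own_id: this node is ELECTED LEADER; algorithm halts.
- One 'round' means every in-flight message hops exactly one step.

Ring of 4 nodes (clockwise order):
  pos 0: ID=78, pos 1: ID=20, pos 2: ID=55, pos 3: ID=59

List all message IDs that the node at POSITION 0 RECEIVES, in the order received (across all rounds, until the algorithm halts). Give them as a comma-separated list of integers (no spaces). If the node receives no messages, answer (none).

Round 1: pos1(id20) recv 78: fwd; pos2(id55) recv 20: drop; pos3(id59) recv 55: drop; pos0(id78) recv 59: drop
Round 2: pos2(id55) recv 78: fwd
Round 3: pos3(id59) recv 78: fwd
Round 4: pos0(id78) recv 78: ELECTED

Answer: 59,78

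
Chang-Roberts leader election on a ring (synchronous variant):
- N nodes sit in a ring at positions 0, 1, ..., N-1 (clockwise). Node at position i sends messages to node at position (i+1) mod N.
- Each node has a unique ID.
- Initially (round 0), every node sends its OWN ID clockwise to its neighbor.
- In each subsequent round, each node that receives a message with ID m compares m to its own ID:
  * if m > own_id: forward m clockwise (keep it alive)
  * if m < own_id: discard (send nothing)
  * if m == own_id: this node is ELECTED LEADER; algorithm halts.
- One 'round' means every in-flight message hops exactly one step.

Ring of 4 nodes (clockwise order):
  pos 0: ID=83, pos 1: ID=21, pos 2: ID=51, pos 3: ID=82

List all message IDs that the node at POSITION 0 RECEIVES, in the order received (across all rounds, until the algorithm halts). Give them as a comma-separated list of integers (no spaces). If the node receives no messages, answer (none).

Answer: 82,83

Derivation:
Round 1: pos1(id21) recv 83: fwd; pos2(id51) recv 21: drop; pos3(id82) recv 51: drop; pos0(id83) recv 82: drop
Round 2: pos2(id51) recv 83: fwd
Round 3: pos3(id82) recv 83: fwd
Round 4: pos0(id83) recv 83: ELECTED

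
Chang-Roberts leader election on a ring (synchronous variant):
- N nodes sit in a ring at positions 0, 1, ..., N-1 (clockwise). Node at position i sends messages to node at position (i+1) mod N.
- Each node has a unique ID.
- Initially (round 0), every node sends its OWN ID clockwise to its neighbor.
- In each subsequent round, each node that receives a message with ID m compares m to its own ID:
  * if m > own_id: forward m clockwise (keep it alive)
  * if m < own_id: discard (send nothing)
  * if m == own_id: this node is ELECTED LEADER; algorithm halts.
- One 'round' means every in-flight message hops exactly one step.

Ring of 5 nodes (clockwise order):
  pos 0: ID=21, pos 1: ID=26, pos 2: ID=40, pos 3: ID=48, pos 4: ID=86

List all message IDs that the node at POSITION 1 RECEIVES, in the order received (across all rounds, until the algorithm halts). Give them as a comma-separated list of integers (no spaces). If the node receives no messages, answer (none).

Round 1: pos1(id26) recv 21: drop; pos2(id40) recv 26: drop; pos3(id48) recv 40: drop; pos4(id86) recv 48: drop; pos0(id21) recv 86: fwd
Round 2: pos1(id26) recv 86: fwd
Round 3: pos2(id40) recv 86: fwd
Round 4: pos3(id48) recv 86: fwd
Round 5: pos4(id86) recv 86: ELECTED

Answer: 21,86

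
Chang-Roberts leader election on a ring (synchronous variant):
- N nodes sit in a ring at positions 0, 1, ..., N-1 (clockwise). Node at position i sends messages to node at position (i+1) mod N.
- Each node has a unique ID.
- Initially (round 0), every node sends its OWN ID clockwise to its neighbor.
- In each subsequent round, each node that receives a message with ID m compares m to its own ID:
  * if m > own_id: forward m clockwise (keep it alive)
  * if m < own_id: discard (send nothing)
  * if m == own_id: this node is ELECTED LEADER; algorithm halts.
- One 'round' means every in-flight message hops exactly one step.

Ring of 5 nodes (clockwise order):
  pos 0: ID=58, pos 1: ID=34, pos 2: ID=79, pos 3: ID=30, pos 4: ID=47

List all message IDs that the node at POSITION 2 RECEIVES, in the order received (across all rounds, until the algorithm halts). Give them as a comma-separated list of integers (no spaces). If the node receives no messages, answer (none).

Round 1: pos1(id34) recv 58: fwd; pos2(id79) recv 34: drop; pos3(id30) recv 79: fwd; pos4(id47) recv 30: drop; pos0(id58) recv 47: drop
Round 2: pos2(id79) recv 58: drop; pos4(id47) recv 79: fwd
Round 3: pos0(id58) recv 79: fwd
Round 4: pos1(id34) recv 79: fwd
Round 5: pos2(id79) recv 79: ELECTED

Answer: 34,58,79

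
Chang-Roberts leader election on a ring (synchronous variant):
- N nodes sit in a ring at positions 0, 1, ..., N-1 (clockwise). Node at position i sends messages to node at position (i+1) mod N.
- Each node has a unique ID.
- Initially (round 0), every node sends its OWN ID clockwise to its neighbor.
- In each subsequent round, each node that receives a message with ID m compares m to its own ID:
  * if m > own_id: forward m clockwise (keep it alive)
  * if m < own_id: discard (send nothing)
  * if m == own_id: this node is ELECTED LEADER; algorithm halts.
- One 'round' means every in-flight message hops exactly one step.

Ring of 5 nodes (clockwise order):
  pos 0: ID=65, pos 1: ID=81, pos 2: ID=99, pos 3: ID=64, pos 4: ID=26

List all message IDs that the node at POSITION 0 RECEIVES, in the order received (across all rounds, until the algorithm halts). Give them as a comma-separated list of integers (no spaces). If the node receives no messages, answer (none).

Round 1: pos1(id81) recv 65: drop; pos2(id99) recv 81: drop; pos3(id64) recv 99: fwd; pos4(id26) recv 64: fwd; pos0(id65) recv 26: drop
Round 2: pos4(id26) recv 99: fwd; pos0(id65) recv 64: drop
Round 3: pos0(id65) recv 99: fwd
Round 4: pos1(id81) recv 99: fwd
Round 5: pos2(id99) recv 99: ELECTED

Answer: 26,64,99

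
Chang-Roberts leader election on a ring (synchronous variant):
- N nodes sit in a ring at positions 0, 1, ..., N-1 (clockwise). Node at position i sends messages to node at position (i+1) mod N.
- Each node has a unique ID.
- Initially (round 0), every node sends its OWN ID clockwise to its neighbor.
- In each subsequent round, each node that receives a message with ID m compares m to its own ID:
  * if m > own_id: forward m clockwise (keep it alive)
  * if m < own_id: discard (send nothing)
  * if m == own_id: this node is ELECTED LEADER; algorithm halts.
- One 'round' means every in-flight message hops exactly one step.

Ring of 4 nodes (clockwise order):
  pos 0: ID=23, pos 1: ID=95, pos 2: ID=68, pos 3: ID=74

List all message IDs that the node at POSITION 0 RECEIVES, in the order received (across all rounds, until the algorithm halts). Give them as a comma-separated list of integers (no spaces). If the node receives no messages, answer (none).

Answer: 74,95

Derivation:
Round 1: pos1(id95) recv 23: drop; pos2(id68) recv 95: fwd; pos3(id74) recv 68: drop; pos0(id23) recv 74: fwd
Round 2: pos3(id74) recv 95: fwd; pos1(id95) recv 74: drop
Round 3: pos0(id23) recv 95: fwd
Round 4: pos1(id95) recv 95: ELECTED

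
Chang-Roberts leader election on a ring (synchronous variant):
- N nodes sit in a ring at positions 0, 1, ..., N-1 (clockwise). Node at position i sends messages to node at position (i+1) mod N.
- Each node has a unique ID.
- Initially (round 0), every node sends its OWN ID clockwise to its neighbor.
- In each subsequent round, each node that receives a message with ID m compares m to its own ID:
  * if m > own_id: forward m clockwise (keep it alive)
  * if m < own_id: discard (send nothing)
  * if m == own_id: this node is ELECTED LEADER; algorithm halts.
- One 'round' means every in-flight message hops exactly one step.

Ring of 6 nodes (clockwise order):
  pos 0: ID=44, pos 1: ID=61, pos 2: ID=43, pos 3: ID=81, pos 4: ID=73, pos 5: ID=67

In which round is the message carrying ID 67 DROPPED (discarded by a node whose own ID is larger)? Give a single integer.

Answer: 4

Derivation:
Round 1: pos1(id61) recv 44: drop; pos2(id43) recv 61: fwd; pos3(id81) recv 43: drop; pos4(id73) recv 81: fwd; pos5(id67) recv 73: fwd; pos0(id44) recv 67: fwd
Round 2: pos3(id81) recv 61: drop; pos5(id67) recv 81: fwd; pos0(id44) recv 73: fwd; pos1(id61) recv 67: fwd
Round 3: pos0(id44) recv 81: fwd; pos1(id61) recv 73: fwd; pos2(id43) recv 67: fwd
Round 4: pos1(id61) recv 81: fwd; pos2(id43) recv 73: fwd; pos3(id81) recv 67: drop
Round 5: pos2(id43) recv 81: fwd; pos3(id81) recv 73: drop
Round 6: pos3(id81) recv 81: ELECTED
Message ID 67 originates at pos 5; dropped at pos 3 in round 4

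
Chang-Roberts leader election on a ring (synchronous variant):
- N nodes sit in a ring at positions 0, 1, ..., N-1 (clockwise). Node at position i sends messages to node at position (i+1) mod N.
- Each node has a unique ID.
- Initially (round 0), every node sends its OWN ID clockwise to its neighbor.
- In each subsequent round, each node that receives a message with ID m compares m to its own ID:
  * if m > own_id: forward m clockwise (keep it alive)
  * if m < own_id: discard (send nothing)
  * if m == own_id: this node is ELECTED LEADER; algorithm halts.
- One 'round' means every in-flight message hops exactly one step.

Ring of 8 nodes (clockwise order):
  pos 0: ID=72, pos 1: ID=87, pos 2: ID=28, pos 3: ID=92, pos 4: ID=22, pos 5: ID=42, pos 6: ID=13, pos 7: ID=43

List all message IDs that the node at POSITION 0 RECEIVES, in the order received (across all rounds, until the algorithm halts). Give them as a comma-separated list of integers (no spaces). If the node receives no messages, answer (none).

Answer: 43,92

Derivation:
Round 1: pos1(id87) recv 72: drop; pos2(id28) recv 87: fwd; pos3(id92) recv 28: drop; pos4(id22) recv 92: fwd; pos5(id42) recv 22: drop; pos6(id13) recv 42: fwd; pos7(id43) recv 13: drop; pos0(id72) recv 43: drop
Round 2: pos3(id92) recv 87: drop; pos5(id42) recv 92: fwd; pos7(id43) recv 42: drop
Round 3: pos6(id13) recv 92: fwd
Round 4: pos7(id43) recv 92: fwd
Round 5: pos0(id72) recv 92: fwd
Round 6: pos1(id87) recv 92: fwd
Round 7: pos2(id28) recv 92: fwd
Round 8: pos3(id92) recv 92: ELECTED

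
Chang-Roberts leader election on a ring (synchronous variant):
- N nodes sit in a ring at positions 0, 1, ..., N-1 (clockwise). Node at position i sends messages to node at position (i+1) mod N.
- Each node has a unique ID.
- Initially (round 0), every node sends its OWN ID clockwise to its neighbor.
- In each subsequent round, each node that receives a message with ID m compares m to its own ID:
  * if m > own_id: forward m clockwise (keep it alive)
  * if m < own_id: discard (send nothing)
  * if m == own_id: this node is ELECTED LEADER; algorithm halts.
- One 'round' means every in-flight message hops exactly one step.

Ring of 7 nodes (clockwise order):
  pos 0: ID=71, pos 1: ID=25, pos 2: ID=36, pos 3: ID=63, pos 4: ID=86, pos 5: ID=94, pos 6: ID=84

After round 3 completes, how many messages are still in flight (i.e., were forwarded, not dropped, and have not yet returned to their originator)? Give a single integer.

Answer: 3

Derivation:
Round 1: pos1(id25) recv 71: fwd; pos2(id36) recv 25: drop; pos3(id63) recv 36: drop; pos4(id86) recv 63: drop; pos5(id94) recv 86: drop; pos6(id84) recv 94: fwd; pos0(id71) recv 84: fwd
Round 2: pos2(id36) recv 71: fwd; pos0(id71) recv 94: fwd; pos1(id25) recv 84: fwd
Round 3: pos3(id63) recv 71: fwd; pos1(id25) recv 94: fwd; pos2(id36) recv 84: fwd
After round 3: 3 messages still in flight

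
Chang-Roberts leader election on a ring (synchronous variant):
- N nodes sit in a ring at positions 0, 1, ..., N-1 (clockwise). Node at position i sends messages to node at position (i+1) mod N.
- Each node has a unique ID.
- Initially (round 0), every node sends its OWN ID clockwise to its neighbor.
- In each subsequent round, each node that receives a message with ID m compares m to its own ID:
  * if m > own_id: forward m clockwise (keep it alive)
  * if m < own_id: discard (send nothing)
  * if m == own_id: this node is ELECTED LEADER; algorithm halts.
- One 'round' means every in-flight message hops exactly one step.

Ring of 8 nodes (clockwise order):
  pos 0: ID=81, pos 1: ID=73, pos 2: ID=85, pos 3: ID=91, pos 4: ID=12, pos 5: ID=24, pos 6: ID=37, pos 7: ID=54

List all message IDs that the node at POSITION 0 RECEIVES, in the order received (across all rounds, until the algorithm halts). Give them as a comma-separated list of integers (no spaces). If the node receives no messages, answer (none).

Round 1: pos1(id73) recv 81: fwd; pos2(id85) recv 73: drop; pos3(id91) recv 85: drop; pos4(id12) recv 91: fwd; pos5(id24) recv 12: drop; pos6(id37) recv 24: drop; pos7(id54) recv 37: drop; pos0(id81) recv 54: drop
Round 2: pos2(id85) recv 81: drop; pos5(id24) recv 91: fwd
Round 3: pos6(id37) recv 91: fwd
Round 4: pos7(id54) recv 91: fwd
Round 5: pos0(id81) recv 91: fwd
Round 6: pos1(id73) recv 91: fwd
Round 7: pos2(id85) recv 91: fwd
Round 8: pos3(id91) recv 91: ELECTED

Answer: 54,91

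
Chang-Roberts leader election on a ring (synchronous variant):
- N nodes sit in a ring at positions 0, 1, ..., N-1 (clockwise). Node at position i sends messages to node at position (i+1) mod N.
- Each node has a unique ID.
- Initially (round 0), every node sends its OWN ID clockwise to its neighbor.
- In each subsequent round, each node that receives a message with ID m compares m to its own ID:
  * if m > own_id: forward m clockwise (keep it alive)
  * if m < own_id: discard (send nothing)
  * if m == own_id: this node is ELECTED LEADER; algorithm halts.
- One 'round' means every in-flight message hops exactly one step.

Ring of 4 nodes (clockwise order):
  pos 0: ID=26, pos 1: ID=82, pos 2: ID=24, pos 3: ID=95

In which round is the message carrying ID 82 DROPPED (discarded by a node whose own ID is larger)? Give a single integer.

Round 1: pos1(id82) recv 26: drop; pos2(id24) recv 82: fwd; pos3(id95) recv 24: drop; pos0(id26) recv 95: fwd
Round 2: pos3(id95) recv 82: drop; pos1(id82) recv 95: fwd
Round 3: pos2(id24) recv 95: fwd
Round 4: pos3(id95) recv 95: ELECTED
Message ID 82 originates at pos 1; dropped at pos 3 in round 2

Answer: 2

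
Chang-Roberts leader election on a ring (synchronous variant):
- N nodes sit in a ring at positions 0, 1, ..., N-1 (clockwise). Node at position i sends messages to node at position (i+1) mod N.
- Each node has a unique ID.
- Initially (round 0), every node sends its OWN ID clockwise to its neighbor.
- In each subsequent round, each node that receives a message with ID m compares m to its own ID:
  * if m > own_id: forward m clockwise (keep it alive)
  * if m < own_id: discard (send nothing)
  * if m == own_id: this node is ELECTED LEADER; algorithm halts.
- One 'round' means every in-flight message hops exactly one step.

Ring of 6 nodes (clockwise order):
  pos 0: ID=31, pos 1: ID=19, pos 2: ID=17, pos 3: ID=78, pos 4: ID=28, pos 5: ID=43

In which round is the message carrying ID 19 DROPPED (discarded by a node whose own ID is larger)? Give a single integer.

Round 1: pos1(id19) recv 31: fwd; pos2(id17) recv 19: fwd; pos3(id78) recv 17: drop; pos4(id28) recv 78: fwd; pos5(id43) recv 28: drop; pos0(id31) recv 43: fwd
Round 2: pos2(id17) recv 31: fwd; pos3(id78) recv 19: drop; pos5(id43) recv 78: fwd; pos1(id19) recv 43: fwd
Round 3: pos3(id78) recv 31: drop; pos0(id31) recv 78: fwd; pos2(id17) recv 43: fwd
Round 4: pos1(id19) recv 78: fwd; pos3(id78) recv 43: drop
Round 5: pos2(id17) recv 78: fwd
Round 6: pos3(id78) recv 78: ELECTED
Message ID 19 originates at pos 1; dropped at pos 3 in round 2

Answer: 2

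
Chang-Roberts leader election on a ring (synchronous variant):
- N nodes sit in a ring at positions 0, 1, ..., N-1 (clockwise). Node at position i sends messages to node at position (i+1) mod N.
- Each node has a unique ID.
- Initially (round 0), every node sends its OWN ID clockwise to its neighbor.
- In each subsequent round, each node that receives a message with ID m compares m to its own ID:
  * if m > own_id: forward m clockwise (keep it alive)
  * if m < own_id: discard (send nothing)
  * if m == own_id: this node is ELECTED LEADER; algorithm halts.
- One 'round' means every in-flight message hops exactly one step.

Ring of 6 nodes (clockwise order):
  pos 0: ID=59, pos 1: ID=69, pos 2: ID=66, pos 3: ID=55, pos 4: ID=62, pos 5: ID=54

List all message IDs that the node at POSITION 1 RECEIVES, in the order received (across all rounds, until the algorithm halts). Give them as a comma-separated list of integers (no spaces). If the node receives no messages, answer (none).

Round 1: pos1(id69) recv 59: drop; pos2(id66) recv 69: fwd; pos3(id55) recv 66: fwd; pos4(id62) recv 55: drop; pos5(id54) recv 62: fwd; pos0(id59) recv 54: drop
Round 2: pos3(id55) recv 69: fwd; pos4(id62) recv 66: fwd; pos0(id59) recv 62: fwd
Round 3: pos4(id62) recv 69: fwd; pos5(id54) recv 66: fwd; pos1(id69) recv 62: drop
Round 4: pos5(id54) recv 69: fwd; pos0(id59) recv 66: fwd
Round 5: pos0(id59) recv 69: fwd; pos1(id69) recv 66: drop
Round 6: pos1(id69) recv 69: ELECTED

Answer: 59,62,66,69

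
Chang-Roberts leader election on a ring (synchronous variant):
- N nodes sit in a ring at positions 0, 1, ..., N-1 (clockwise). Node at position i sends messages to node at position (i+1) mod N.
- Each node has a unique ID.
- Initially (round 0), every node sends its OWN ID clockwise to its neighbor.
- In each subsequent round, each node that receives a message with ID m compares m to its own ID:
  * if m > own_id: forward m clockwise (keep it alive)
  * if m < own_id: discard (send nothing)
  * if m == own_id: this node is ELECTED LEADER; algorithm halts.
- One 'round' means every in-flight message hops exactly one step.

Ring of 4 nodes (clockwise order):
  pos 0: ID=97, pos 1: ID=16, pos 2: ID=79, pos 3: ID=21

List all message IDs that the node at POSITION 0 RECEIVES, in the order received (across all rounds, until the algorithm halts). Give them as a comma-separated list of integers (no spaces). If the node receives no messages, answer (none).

Answer: 21,79,97

Derivation:
Round 1: pos1(id16) recv 97: fwd; pos2(id79) recv 16: drop; pos3(id21) recv 79: fwd; pos0(id97) recv 21: drop
Round 2: pos2(id79) recv 97: fwd; pos0(id97) recv 79: drop
Round 3: pos3(id21) recv 97: fwd
Round 4: pos0(id97) recv 97: ELECTED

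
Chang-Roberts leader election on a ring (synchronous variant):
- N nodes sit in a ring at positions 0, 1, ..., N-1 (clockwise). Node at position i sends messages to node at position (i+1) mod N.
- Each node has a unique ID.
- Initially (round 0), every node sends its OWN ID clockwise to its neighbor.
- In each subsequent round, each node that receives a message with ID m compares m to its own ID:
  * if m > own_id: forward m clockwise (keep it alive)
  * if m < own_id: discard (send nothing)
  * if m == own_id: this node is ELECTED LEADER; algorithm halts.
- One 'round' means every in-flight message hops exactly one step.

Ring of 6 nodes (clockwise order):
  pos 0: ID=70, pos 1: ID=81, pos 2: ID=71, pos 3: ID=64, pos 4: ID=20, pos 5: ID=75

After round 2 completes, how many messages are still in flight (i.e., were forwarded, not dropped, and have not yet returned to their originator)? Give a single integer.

Answer: 2

Derivation:
Round 1: pos1(id81) recv 70: drop; pos2(id71) recv 81: fwd; pos3(id64) recv 71: fwd; pos4(id20) recv 64: fwd; pos5(id75) recv 20: drop; pos0(id70) recv 75: fwd
Round 2: pos3(id64) recv 81: fwd; pos4(id20) recv 71: fwd; pos5(id75) recv 64: drop; pos1(id81) recv 75: drop
After round 2: 2 messages still in flight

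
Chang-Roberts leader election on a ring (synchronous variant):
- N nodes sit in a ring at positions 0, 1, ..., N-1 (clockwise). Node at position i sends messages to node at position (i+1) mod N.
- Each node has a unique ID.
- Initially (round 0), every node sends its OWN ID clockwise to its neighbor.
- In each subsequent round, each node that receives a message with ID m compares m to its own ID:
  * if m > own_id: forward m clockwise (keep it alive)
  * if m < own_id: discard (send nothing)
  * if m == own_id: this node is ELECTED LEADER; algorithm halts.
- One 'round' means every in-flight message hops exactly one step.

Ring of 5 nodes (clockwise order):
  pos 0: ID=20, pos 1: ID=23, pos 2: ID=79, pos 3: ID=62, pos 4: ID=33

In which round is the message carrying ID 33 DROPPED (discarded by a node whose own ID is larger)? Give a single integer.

Round 1: pos1(id23) recv 20: drop; pos2(id79) recv 23: drop; pos3(id62) recv 79: fwd; pos4(id33) recv 62: fwd; pos0(id20) recv 33: fwd
Round 2: pos4(id33) recv 79: fwd; pos0(id20) recv 62: fwd; pos1(id23) recv 33: fwd
Round 3: pos0(id20) recv 79: fwd; pos1(id23) recv 62: fwd; pos2(id79) recv 33: drop
Round 4: pos1(id23) recv 79: fwd; pos2(id79) recv 62: drop
Round 5: pos2(id79) recv 79: ELECTED
Message ID 33 originates at pos 4; dropped at pos 2 in round 3

Answer: 3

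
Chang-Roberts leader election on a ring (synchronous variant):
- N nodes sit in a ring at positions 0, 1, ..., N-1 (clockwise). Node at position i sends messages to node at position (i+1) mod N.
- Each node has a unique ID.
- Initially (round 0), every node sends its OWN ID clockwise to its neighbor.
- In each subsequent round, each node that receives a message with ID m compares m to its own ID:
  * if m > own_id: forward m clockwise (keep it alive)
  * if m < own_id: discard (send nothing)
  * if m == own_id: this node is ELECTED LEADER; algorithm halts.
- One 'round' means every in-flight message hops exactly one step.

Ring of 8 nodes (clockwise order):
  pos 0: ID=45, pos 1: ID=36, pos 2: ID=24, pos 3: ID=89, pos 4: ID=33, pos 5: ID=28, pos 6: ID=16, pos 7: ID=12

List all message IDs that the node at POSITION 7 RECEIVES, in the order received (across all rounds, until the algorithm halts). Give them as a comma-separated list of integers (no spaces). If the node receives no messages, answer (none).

Answer: 16,28,33,89

Derivation:
Round 1: pos1(id36) recv 45: fwd; pos2(id24) recv 36: fwd; pos3(id89) recv 24: drop; pos4(id33) recv 89: fwd; pos5(id28) recv 33: fwd; pos6(id16) recv 28: fwd; pos7(id12) recv 16: fwd; pos0(id45) recv 12: drop
Round 2: pos2(id24) recv 45: fwd; pos3(id89) recv 36: drop; pos5(id28) recv 89: fwd; pos6(id16) recv 33: fwd; pos7(id12) recv 28: fwd; pos0(id45) recv 16: drop
Round 3: pos3(id89) recv 45: drop; pos6(id16) recv 89: fwd; pos7(id12) recv 33: fwd; pos0(id45) recv 28: drop
Round 4: pos7(id12) recv 89: fwd; pos0(id45) recv 33: drop
Round 5: pos0(id45) recv 89: fwd
Round 6: pos1(id36) recv 89: fwd
Round 7: pos2(id24) recv 89: fwd
Round 8: pos3(id89) recv 89: ELECTED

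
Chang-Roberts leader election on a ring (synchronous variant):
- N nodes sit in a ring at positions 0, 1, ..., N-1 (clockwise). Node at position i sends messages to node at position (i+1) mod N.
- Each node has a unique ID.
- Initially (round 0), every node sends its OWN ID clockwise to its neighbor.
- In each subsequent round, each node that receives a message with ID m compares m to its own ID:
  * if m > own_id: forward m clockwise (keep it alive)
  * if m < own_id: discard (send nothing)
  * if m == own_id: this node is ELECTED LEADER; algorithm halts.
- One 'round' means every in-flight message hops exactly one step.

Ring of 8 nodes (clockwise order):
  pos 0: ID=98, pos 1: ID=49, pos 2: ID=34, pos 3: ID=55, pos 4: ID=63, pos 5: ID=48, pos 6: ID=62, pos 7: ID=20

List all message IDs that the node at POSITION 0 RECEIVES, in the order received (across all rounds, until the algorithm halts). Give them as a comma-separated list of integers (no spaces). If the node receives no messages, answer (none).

Answer: 20,62,63,98

Derivation:
Round 1: pos1(id49) recv 98: fwd; pos2(id34) recv 49: fwd; pos3(id55) recv 34: drop; pos4(id63) recv 55: drop; pos5(id48) recv 63: fwd; pos6(id62) recv 48: drop; pos7(id20) recv 62: fwd; pos0(id98) recv 20: drop
Round 2: pos2(id34) recv 98: fwd; pos3(id55) recv 49: drop; pos6(id62) recv 63: fwd; pos0(id98) recv 62: drop
Round 3: pos3(id55) recv 98: fwd; pos7(id20) recv 63: fwd
Round 4: pos4(id63) recv 98: fwd; pos0(id98) recv 63: drop
Round 5: pos5(id48) recv 98: fwd
Round 6: pos6(id62) recv 98: fwd
Round 7: pos7(id20) recv 98: fwd
Round 8: pos0(id98) recv 98: ELECTED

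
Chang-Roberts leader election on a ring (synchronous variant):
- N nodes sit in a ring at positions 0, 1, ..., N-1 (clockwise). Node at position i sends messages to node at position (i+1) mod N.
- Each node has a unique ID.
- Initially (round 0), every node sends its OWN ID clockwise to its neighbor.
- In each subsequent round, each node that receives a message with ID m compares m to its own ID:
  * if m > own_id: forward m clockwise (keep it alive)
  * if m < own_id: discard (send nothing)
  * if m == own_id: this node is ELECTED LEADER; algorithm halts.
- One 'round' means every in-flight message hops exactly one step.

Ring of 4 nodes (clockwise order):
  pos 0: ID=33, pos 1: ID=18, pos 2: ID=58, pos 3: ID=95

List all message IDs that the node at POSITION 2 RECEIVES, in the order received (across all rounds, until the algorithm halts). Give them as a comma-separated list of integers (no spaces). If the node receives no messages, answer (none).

Round 1: pos1(id18) recv 33: fwd; pos2(id58) recv 18: drop; pos3(id95) recv 58: drop; pos0(id33) recv 95: fwd
Round 2: pos2(id58) recv 33: drop; pos1(id18) recv 95: fwd
Round 3: pos2(id58) recv 95: fwd
Round 4: pos3(id95) recv 95: ELECTED

Answer: 18,33,95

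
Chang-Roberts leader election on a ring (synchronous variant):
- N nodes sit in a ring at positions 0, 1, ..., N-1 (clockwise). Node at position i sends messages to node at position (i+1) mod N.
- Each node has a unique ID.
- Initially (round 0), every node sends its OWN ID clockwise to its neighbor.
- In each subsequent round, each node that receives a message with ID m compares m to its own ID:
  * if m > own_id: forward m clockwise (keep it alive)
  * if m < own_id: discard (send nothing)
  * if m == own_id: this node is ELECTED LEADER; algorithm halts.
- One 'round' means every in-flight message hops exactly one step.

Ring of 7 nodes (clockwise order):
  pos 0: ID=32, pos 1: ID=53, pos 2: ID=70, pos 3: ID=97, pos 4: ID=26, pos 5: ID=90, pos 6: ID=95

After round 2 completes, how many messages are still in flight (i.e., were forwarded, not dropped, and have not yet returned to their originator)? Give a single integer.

Round 1: pos1(id53) recv 32: drop; pos2(id70) recv 53: drop; pos3(id97) recv 70: drop; pos4(id26) recv 97: fwd; pos5(id90) recv 26: drop; pos6(id95) recv 90: drop; pos0(id32) recv 95: fwd
Round 2: pos5(id90) recv 97: fwd; pos1(id53) recv 95: fwd
After round 2: 2 messages still in flight

Answer: 2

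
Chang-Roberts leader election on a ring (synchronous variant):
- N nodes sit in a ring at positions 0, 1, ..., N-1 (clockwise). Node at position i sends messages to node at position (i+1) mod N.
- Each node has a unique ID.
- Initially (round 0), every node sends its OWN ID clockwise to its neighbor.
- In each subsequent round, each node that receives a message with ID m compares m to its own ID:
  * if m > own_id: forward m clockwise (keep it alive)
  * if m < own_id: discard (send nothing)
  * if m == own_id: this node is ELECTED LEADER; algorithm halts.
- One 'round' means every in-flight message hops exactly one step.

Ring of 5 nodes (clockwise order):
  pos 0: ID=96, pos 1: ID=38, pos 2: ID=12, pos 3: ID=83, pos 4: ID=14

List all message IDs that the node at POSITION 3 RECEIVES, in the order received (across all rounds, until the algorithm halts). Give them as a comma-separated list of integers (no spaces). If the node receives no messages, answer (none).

Answer: 12,38,96

Derivation:
Round 1: pos1(id38) recv 96: fwd; pos2(id12) recv 38: fwd; pos3(id83) recv 12: drop; pos4(id14) recv 83: fwd; pos0(id96) recv 14: drop
Round 2: pos2(id12) recv 96: fwd; pos3(id83) recv 38: drop; pos0(id96) recv 83: drop
Round 3: pos3(id83) recv 96: fwd
Round 4: pos4(id14) recv 96: fwd
Round 5: pos0(id96) recv 96: ELECTED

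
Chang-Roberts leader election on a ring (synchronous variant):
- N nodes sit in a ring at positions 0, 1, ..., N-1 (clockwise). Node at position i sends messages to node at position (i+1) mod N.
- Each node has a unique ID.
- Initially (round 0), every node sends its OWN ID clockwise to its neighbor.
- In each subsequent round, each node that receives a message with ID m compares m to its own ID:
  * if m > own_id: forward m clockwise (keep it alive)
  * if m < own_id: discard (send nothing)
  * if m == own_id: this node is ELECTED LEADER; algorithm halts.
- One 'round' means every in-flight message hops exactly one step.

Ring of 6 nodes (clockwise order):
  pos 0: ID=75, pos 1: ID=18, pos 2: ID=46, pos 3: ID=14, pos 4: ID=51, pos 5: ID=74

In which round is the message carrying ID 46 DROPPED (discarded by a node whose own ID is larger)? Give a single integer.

Round 1: pos1(id18) recv 75: fwd; pos2(id46) recv 18: drop; pos3(id14) recv 46: fwd; pos4(id51) recv 14: drop; pos5(id74) recv 51: drop; pos0(id75) recv 74: drop
Round 2: pos2(id46) recv 75: fwd; pos4(id51) recv 46: drop
Round 3: pos3(id14) recv 75: fwd
Round 4: pos4(id51) recv 75: fwd
Round 5: pos5(id74) recv 75: fwd
Round 6: pos0(id75) recv 75: ELECTED
Message ID 46 originates at pos 2; dropped at pos 4 in round 2

Answer: 2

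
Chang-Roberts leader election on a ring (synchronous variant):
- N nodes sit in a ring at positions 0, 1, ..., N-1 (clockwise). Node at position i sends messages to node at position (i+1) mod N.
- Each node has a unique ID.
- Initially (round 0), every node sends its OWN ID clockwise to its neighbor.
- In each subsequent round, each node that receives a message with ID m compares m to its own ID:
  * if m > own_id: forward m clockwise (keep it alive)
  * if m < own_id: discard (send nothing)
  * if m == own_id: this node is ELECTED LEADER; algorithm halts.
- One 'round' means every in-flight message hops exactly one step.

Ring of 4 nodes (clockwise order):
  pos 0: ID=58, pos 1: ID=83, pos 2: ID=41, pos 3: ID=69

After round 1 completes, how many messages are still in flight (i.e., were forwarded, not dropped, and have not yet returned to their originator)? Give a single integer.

Answer: 2

Derivation:
Round 1: pos1(id83) recv 58: drop; pos2(id41) recv 83: fwd; pos3(id69) recv 41: drop; pos0(id58) recv 69: fwd
After round 1: 2 messages still in flight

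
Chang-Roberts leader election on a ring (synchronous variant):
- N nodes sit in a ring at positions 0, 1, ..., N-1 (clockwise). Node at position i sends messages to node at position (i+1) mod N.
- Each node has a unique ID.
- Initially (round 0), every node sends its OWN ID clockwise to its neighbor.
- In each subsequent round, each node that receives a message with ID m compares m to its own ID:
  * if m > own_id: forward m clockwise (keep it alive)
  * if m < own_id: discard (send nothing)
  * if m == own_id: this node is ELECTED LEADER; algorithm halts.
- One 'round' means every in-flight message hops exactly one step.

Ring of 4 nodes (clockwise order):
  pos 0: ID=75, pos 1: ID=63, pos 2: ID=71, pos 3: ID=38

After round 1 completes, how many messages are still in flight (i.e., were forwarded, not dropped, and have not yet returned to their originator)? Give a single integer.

Round 1: pos1(id63) recv 75: fwd; pos2(id71) recv 63: drop; pos3(id38) recv 71: fwd; pos0(id75) recv 38: drop
After round 1: 2 messages still in flight

Answer: 2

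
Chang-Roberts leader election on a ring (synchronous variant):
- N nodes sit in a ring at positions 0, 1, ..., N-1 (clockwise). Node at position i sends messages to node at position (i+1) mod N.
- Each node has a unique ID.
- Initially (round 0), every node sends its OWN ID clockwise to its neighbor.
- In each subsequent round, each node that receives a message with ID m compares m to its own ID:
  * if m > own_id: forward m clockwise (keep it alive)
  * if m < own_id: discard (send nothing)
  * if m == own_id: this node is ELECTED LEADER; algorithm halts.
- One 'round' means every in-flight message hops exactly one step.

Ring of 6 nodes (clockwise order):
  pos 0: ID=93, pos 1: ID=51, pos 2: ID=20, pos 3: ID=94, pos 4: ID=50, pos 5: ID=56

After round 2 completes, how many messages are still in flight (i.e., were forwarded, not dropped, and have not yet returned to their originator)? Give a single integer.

Round 1: pos1(id51) recv 93: fwd; pos2(id20) recv 51: fwd; pos3(id94) recv 20: drop; pos4(id50) recv 94: fwd; pos5(id56) recv 50: drop; pos0(id93) recv 56: drop
Round 2: pos2(id20) recv 93: fwd; pos3(id94) recv 51: drop; pos5(id56) recv 94: fwd
After round 2: 2 messages still in flight

Answer: 2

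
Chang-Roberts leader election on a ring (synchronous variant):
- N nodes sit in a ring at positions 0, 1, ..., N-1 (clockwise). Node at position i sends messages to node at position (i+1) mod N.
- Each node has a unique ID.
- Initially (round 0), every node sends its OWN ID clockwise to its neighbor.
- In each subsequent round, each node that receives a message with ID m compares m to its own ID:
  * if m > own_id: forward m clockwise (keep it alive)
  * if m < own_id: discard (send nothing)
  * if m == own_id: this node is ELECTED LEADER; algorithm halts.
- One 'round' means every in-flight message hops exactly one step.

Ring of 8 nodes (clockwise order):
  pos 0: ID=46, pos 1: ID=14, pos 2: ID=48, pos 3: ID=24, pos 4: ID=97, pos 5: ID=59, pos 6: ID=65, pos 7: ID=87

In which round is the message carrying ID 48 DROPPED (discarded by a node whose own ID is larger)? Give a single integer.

Answer: 2

Derivation:
Round 1: pos1(id14) recv 46: fwd; pos2(id48) recv 14: drop; pos3(id24) recv 48: fwd; pos4(id97) recv 24: drop; pos5(id59) recv 97: fwd; pos6(id65) recv 59: drop; pos7(id87) recv 65: drop; pos0(id46) recv 87: fwd
Round 2: pos2(id48) recv 46: drop; pos4(id97) recv 48: drop; pos6(id65) recv 97: fwd; pos1(id14) recv 87: fwd
Round 3: pos7(id87) recv 97: fwd; pos2(id48) recv 87: fwd
Round 4: pos0(id46) recv 97: fwd; pos3(id24) recv 87: fwd
Round 5: pos1(id14) recv 97: fwd; pos4(id97) recv 87: drop
Round 6: pos2(id48) recv 97: fwd
Round 7: pos3(id24) recv 97: fwd
Round 8: pos4(id97) recv 97: ELECTED
Message ID 48 originates at pos 2; dropped at pos 4 in round 2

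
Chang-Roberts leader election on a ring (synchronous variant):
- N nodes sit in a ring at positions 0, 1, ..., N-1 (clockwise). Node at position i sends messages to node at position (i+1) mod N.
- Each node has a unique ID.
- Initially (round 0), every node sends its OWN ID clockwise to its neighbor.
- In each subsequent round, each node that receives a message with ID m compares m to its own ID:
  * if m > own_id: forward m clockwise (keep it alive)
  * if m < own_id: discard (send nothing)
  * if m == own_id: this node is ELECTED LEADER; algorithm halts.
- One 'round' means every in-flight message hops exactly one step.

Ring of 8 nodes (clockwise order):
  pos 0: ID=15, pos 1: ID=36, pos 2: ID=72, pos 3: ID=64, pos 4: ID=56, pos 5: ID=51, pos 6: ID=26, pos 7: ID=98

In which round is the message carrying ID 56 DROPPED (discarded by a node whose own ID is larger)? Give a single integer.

Round 1: pos1(id36) recv 15: drop; pos2(id72) recv 36: drop; pos3(id64) recv 72: fwd; pos4(id56) recv 64: fwd; pos5(id51) recv 56: fwd; pos6(id26) recv 51: fwd; pos7(id98) recv 26: drop; pos0(id15) recv 98: fwd
Round 2: pos4(id56) recv 72: fwd; pos5(id51) recv 64: fwd; pos6(id26) recv 56: fwd; pos7(id98) recv 51: drop; pos1(id36) recv 98: fwd
Round 3: pos5(id51) recv 72: fwd; pos6(id26) recv 64: fwd; pos7(id98) recv 56: drop; pos2(id72) recv 98: fwd
Round 4: pos6(id26) recv 72: fwd; pos7(id98) recv 64: drop; pos3(id64) recv 98: fwd
Round 5: pos7(id98) recv 72: drop; pos4(id56) recv 98: fwd
Round 6: pos5(id51) recv 98: fwd
Round 7: pos6(id26) recv 98: fwd
Round 8: pos7(id98) recv 98: ELECTED
Message ID 56 originates at pos 4; dropped at pos 7 in round 3

Answer: 3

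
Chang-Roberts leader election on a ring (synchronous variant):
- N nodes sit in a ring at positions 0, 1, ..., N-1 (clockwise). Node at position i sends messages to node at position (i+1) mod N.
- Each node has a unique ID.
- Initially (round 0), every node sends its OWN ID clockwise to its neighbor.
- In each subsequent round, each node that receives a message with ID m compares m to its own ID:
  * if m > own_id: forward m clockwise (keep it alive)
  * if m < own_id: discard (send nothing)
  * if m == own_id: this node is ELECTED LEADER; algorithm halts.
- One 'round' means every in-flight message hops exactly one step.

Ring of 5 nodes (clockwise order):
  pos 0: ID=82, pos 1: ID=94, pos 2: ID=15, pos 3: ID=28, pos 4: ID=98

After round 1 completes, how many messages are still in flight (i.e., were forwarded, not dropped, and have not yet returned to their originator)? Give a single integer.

Answer: 2

Derivation:
Round 1: pos1(id94) recv 82: drop; pos2(id15) recv 94: fwd; pos3(id28) recv 15: drop; pos4(id98) recv 28: drop; pos0(id82) recv 98: fwd
After round 1: 2 messages still in flight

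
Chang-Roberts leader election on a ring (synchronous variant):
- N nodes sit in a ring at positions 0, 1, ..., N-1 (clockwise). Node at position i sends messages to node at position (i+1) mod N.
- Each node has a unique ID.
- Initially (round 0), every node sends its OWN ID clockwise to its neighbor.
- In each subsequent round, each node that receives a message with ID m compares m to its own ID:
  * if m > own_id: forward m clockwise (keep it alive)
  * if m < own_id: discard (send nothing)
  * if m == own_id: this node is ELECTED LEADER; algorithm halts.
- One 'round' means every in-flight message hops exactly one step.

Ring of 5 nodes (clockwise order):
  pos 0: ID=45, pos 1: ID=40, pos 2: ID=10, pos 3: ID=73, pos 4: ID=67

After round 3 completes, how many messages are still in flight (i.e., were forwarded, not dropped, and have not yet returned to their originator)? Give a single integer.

Answer: 2

Derivation:
Round 1: pos1(id40) recv 45: fwd; pos2(id10) recv 40: fwd; pos3(id73) recv 10: drop; pos4(id67) recv 73: fwd; pos0(id45) recv 67: fwd
Round 2: pos2(id10) recv 45: fwd; pos3(id73) recv 40: drop; pos0(id45) recv 73: fwd; pos1(id40) recv 67: fwd
Round 3: pos3(id73) recv 45: drop; pos1(id40) recv 73: fwd; pos2(id10) recv 67: fwd
After round 3: 2 messages still in flight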